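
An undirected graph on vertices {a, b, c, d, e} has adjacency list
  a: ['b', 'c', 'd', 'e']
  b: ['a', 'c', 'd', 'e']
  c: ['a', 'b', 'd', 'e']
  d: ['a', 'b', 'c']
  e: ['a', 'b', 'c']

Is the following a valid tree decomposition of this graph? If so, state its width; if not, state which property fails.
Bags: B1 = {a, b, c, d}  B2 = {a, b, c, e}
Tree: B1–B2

Vertex coverage: the bags together contain {a, b, c, d, e}, the full vertex set. Edge coverage: each edge of G has both endpoints in at least one bag. Running intersection: for every vertex, the bags containing it form a connected subtree. All three properties hold, so this is a valid tree decomposition of width max|bag| − 1 = 3, and hence tw(G) ≤ 3.

Yes; width 3.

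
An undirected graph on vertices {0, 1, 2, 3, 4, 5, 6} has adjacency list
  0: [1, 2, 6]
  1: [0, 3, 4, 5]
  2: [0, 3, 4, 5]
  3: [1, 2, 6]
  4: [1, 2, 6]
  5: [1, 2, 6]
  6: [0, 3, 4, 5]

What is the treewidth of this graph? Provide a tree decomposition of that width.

Each bag holds 4 vertices, so the decomposition has width 3, which upper-bounds the treewidth. For the lower bound: the 4 vertex sets {5,6}, {1,4}, {2}, {0} are disjoint, each induces a connected subgraph, and every pair is joined by at least one edge of G. Contracting each set to a single vertex therefore yields K_{4} as a minor, and since treewidth is minor-monotone, tw(G) ≥ tw(K_{4}) = 3. Therefore the treewidth is 3.

Treewidth 3.
Bags: B1 = {1, 2, 5, 6}  B2 = {1, 2, 4, 6}  B3 = {0, 1, 2, 6}  B4 = {1, 2, 3, 6}
Tree: B1–B2, B2–B3, B3–B4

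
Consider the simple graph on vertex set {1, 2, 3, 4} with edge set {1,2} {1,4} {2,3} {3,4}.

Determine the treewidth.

A width-2 tree decomposition is:
Bags: B1 = {1, 2, 4}  B2 = {2, 3, 4}
Tree: B1–B2
Every bag has size at most 3, so the width is 3 − 1 = 2 and tw(G) ≤ 2. For the lower bound, G contains the cycle 2–1–4–3–2, so G is not a forest; only forests have treewidth ≤ 1, hence tw(G) ≥ 2. Combining the bounds, tw(G) = 2.

2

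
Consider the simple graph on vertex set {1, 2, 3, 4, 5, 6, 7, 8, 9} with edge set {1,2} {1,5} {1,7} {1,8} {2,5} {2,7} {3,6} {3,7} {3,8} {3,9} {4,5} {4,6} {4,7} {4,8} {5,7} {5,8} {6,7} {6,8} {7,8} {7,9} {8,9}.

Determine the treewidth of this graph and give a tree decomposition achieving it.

Treewidth 3.
Bags: B1 = {4, 6, 7, 8}  B2 = {3, 6, 7, 8}  B3 = {3, 7, 8, 9}  B4 = {4, 5, 7, 8}  B5 = {1, 5, 7, 8}  B6 = {1, 2, 5, 7}
Tree: B1–B2, B2–B3, B1–B4, B4–B5, B5–B6

Every bag has size at most 4, so the width is 4 − 1 = 3 and tw(G) ≤ 3. On the other hand G contains the 4-clique {1, 5, 7, 8}. A clique must lie in a single bag of any decomposition, so no decomposition can have width below 3. The upper and lower bounds meet at 3, so that is the treewidth.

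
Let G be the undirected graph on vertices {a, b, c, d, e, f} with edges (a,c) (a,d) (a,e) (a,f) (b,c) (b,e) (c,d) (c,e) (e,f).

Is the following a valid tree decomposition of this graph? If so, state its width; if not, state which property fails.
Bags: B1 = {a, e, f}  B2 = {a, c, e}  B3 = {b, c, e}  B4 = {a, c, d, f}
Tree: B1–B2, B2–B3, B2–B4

No — bags containing vertex f are not connected in the tree.

A tree decomposition must satisfy three properties: every vertex lies in some bag; for every edge, both endpoints lie together in some bag; and for every vertex, the bags containing it form a connected subtree. Here bags containing vertex f are not connected in the tree, so the decomposition is invalid.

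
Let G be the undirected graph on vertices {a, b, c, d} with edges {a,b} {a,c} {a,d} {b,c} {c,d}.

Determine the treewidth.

A width-2 tree decomposition is:
Bags: B1 = {a, b, c}  B2 = {a, c, d}
Tree: B1–B2
The largest bag has 3 vertices, giving width 2; this decomposition certifies tw(G) ≤ 2. For the lower bound, the 3 vertices {a, c, d} are pairwise adjacent, and any tree decomposition puts a clique entirely inside one bag — forcing width ≥ 2. The upper and lower bounds meet at 2, so that is the treewidth.

2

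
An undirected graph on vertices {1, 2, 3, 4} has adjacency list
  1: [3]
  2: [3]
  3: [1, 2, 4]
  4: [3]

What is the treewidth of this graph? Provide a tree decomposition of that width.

Each bag holds 2 vertices, so the decomposition has width 1, which upper-bounds the treewidth. Since G has at least one edge (e.g. 2–3), it is not an edgeless graph, so tw(G) ≥ 1. Combining the bounds, tw(G) = 1.

Treewidth 1.
One such decomposition:
Bags: B1 = {2, 3}  B2 = {3, 4}  B3 = {1, 3}
Tree: B1–B2, B1–B3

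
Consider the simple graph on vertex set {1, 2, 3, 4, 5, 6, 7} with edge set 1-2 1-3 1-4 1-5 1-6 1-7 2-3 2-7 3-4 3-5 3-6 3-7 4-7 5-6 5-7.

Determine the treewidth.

A width-3 tree decomposition is:
Bags: B1 = {1, 3, 4, 7}  B2 = {1, 2, 3, 7}  B3 = {1, 3, 5, 7}  B4 = {1, 3, 5, 6}
Tree: B1–B2, B2–B3, B3–B4
Every bag has size at most 4, so the width is 4 − 1 = 3 and tw(G) ≤ 3. On the other hand G contains the 4-clique {1, 3, 5, 6}. A clique must lie in a single bag of any decomposition, so no decomposition can have width below 3. The upper and lower bounds meet at 3, so that is the treewidth.

3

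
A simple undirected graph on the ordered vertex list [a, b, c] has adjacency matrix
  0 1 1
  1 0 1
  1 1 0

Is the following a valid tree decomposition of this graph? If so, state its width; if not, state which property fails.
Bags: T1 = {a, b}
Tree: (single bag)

A tree decomposition must satisfy three properties: every vertex lies in some bag; for every edge, both endpoints lie together in some bag; and for every vertex, the bags containing it form a connected subtree. Here vertex c appears in no bag, so the decomposition is invalid.

No — vertex c appears in no bag.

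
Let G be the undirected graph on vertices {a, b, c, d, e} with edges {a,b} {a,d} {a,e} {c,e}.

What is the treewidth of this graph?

1

A width-1 tree decomposition is:
Bags: B1 = {a, d}  B2 = {a, b}  B3 = {a, e}  B4 = {c, e}
Tree: B1–B2, B1–B3, B3–B4
Every bag has size at most 2, so the width is 2 − 1 = 1 and tw(G) ≤ 1. G has an edge, so its treewidth is at least 1. Therefore the treewidth is 1.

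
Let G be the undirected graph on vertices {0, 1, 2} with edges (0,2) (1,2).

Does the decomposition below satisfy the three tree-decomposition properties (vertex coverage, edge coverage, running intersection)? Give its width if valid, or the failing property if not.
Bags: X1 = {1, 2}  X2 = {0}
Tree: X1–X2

A tree decomposition must satisfy three properties: every vertex lies in some bag; for every edge, both endpoints lie together in some bag; and for every vertex, the bags containing it form a connected subtree. Here edge (2,0) lies in no bag, so the decomposition is invalid.

No — edge (2,0) lies in no bag.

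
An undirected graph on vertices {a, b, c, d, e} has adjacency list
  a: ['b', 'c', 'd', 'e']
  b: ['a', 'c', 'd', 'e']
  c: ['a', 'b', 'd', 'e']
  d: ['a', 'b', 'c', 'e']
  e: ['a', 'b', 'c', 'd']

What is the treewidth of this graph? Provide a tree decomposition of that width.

With just one bag of size 5, the width is 5 − 1 = 4, so tw(G) ≤ 4. Conversely, {a, b, c, d, e} is a clique of size 5, and the vertices of any clique must share a bag in every tree decomposition; so some bag has ≥ 5 vertices and tw(G) ≥ 4. Hence tw(G) = 4 exactly.

Treewidth 4.
Bags: B1 = {a, b, c, d, e}
Tree: (single bag)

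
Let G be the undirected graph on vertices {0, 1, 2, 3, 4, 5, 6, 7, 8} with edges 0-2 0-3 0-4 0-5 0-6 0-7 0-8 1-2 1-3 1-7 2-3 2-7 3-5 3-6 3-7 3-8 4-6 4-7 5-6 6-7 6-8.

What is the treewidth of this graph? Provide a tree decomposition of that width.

The largest bag has 4 vertices, giving width 3; this decomposition certifies tw(G) ≤ 3. On the other hand G contains the 4-clique {0, 2, 3, 7}. A clique must lie in a single bag of any decomposition, so no decomposition can have width below 3. Hence tw(G) = 3 exactly.

Treewidth 3.
Bags: B1 = {0, 3, 6, 7}  B2 = {0, 3, 5, 6}  B3 = {0, 4, 6, 7}  B4 = {0, 2, 3, 7}  B5 = {0, 3, 6, 8}  B6 = {1, 2, 3, 7}
Tree: B1–B2, B1–B3, B1–B4, B1–B5, B4–B6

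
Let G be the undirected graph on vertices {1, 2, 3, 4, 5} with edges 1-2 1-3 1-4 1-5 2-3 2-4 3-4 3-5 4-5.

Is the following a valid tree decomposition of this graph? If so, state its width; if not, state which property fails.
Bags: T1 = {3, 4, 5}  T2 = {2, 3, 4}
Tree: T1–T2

No — vertex 1 appears in no bag.

A tree decomposition must satisfy three properties: every vertex lies in some bag; for every edge, both endpoints lie together in some bag; and for every vertex, the bags containing it form a connected subtree. Here vertex 1 appears in no bag, so the decomposition is invalid.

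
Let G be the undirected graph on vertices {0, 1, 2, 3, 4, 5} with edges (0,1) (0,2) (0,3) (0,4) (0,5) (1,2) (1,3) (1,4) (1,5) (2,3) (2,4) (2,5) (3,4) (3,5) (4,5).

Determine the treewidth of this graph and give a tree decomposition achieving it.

With just one bag of size 6, the width is 6 − 1 = 5, so tw(G) ≤ 5. On the other hand G contains the 6-clique {0, 1, 2, 3, 4, 5}. A clique must lie in a single bag of any decomposition, so no decomposition can have width below 5. Hence tw(G) = 5 exactly.

Treewidth 5.
One such decomposition:
Bags: B1 = {0, 1, 2, 3, 4, 5}
Tree: (single bag)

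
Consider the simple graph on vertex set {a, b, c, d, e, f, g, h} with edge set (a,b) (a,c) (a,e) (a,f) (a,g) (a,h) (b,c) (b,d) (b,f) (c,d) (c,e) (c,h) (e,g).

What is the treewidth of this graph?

2

A width-2 tree decomposition is:
Bags: B1 = {a, c, e}  B2 = {a, b, c}  B3 = {a, b, f}  B4 = {a, e, g}  B5 = {b, c, d}  B6 = {a, c, h}
Tree: B1–B2, B2–B3, B1–B4, B2–B5, B2–B6
Each bag holds 3 vertices, so the decomposition has width 2, which upper-bounds the treewidth. On the other hand G contains the 3-clique {b, c, d}. A clique must lie in a single bag of any decomposition, so no decomposition can have width below 2. Therefore the treewidth is 2.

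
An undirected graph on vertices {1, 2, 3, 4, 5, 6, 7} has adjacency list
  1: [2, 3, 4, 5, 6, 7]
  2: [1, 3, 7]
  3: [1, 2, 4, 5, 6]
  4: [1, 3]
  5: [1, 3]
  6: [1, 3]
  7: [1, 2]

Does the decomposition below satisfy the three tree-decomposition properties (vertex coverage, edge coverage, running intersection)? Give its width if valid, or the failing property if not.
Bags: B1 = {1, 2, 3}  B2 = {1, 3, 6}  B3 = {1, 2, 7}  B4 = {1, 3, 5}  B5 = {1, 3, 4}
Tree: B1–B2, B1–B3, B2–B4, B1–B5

Yes; width 2.

Checking the three conditions: (i) the bags cover all of {1, 2, 3, 4, 5, 6, 7}; (ii) for each edge, some bag contains both endpoints; (iii) the bags containing any fixed vertex form a subtree. All hold, so the decomposition is valid with width 3 − 1 = 2.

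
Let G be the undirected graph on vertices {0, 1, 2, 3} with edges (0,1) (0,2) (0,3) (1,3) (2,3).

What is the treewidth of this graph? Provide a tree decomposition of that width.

The largest bag has 3 vertices, giving width 2; this decomposition certifies tw(G) ≤ 2. Conversely, {0, 1, 3} is a clique of size 3, and the vertices of any clique must share a bag in every tree decomposition; so some bag has ≥ 3 vertices and tw(G) ≥ 2. Combining the bounds, tw(G) = 2.

Treewidth 2.
Bags: B1 = {0, 2, 3}  B2 = {0, 1, 3}
Tree: B1–B2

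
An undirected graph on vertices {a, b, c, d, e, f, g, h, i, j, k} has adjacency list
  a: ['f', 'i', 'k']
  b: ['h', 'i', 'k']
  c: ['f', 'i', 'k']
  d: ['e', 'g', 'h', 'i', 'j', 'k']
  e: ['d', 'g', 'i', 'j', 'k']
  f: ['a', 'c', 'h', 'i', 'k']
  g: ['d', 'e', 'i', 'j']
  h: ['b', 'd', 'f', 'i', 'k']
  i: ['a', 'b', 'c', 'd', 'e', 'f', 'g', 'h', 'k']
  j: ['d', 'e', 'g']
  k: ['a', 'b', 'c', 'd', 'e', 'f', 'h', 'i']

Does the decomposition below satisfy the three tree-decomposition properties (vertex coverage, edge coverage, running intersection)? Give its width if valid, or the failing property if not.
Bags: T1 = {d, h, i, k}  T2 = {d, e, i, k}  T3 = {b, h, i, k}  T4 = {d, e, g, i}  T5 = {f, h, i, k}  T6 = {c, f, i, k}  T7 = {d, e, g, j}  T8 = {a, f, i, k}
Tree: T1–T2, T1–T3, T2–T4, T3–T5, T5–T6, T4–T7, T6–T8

Vertex coverage: the bags together contain {a, b, c, d, e, f, g, h, i, j, k}, the full vertex set. Edge coverage: each edge of G has both endpoints in at least one bag. Running intersection: for every vertex, the bags containing it form a connected subtree. All three properties hold, so this is a valid tree decomposition of width max|bag| − 1 = 3, and hence tw(G) ≤ 3.

Yes; width 3.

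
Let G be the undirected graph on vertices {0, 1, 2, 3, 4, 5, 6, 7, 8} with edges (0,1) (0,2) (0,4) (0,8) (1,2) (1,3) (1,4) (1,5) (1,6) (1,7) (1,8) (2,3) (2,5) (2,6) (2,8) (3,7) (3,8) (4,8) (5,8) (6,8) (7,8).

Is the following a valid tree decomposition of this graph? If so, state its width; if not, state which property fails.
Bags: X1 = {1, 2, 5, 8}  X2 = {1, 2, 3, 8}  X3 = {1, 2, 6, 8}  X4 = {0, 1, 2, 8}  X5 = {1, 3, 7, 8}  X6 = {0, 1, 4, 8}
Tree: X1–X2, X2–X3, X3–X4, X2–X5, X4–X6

Vertex coverage: the bags together contain {0, 1, 2, 3, 4, 5, 6, 7, 8}, the full vertex set. Edge coverage: each edge of G has both endpoints in at least one bag. Running intersection: for every vertex, the bags containing it form a connected subtree. All three properties hold, so this is a valid tree decomposition of width max|bag| − 1 = 3, and hence tw(G) ≤ 3.

Yes; width 3.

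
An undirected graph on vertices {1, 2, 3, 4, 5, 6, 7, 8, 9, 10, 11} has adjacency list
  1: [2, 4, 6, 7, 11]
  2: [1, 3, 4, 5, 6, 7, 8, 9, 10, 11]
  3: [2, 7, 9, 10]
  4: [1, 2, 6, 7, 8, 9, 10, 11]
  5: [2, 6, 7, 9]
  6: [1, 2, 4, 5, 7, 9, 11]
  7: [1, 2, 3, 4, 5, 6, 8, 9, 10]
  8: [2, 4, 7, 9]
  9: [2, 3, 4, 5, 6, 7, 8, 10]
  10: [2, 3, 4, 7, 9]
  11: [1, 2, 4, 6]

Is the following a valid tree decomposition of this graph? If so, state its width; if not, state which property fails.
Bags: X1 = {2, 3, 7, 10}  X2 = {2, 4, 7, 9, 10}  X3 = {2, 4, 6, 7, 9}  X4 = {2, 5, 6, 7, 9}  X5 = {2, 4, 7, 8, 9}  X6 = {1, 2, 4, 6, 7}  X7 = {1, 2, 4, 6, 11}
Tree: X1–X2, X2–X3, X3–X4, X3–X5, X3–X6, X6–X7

No — edge (9,3) lies in no bag.

A tree decomposition must satisfy three properties: every vertex lies in some bag; for every edge, both endpoints lie together in some bag; and for every vertex, the bags containing it form a connected subtree. Here edge (9,3) lies in no bag, so the decomposition is invalid.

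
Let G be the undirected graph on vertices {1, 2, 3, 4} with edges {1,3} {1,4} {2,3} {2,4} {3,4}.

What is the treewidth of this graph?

A width-2 tree decomposition is:
Bags: B1 = {2, 3, 4}  B2 = {1, 3, 4}
Tree: B1–B2
Every bag has size at most 3, so the width is 3 − 1 = 2 and tw(G) ≤ 2. For the lower bound, the 3 vertices {1, 3, 4} are pairwise adjacent, and any tree decomposition puts a clique entirely inside one bag — forcing width ≥ 2. Therefore the treewidth is 2.

2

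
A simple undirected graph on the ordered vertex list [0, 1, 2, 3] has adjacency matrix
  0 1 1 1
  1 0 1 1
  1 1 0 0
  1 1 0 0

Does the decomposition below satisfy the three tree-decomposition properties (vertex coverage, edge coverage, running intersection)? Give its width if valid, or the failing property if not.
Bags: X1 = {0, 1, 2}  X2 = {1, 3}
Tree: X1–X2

No — edge (0,3) lies in no bag.

A tree decomposition must satisfy three properties: every vertex lies in some bag; for every edge, both endpoints lie together in some bag; and for every vertex, the bags containing it form a connected subtree. Here edge (0,3) lies in no bag, so the decomposition is invalid.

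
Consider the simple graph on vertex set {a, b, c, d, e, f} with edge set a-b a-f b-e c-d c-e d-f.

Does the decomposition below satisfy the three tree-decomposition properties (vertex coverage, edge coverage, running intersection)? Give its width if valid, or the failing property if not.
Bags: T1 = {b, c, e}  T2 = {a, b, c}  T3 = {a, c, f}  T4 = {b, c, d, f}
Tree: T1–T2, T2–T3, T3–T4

No — bags containing vertex b are not connected in the tree.

A tree decomposition must satisfy three properties: every vertex lies in some bag; for every edge, both endpoints lie together in some bag; and for every vertex, the bags containing it form a connected subtree. Here bags containing vertex b are not connected in the tree, so the decomposition is invalid.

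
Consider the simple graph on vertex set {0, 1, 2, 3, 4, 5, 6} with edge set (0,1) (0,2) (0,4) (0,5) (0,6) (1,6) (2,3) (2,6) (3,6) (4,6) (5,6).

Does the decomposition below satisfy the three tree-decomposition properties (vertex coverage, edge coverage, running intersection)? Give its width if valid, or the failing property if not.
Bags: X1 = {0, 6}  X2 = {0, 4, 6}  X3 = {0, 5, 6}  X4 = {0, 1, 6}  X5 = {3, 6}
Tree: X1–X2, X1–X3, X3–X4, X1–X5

No — vertex 2 appears in no bag.

A tree decomposition must satisfy three properties: every vertex lies in some bag; for every edge, both endpoints lie together in some bag; and for every vertex, the bags containing it form a connected subtree. Here vertex 2 appears in no bag, so the decomposition is invalid.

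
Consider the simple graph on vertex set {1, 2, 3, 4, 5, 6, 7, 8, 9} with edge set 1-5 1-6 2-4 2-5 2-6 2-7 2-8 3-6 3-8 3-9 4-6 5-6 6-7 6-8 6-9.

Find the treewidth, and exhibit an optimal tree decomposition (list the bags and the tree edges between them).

The largest bag has 3 vertices, giving width 2; this decomposition certifies tw(G) ≤ 2. For the lower bound, the 3 vertices {1, 5, 6} are pairwise adjacent, and any tree decomposition puts a clique entirely inside one bag — forcing width ≥ 2. Therefore the treewidth is 2.

Treewidth 2.
Bags: B1 = {2, 6, 7}  B2 = {2, 5, 6}  B3 = {2, 6, 8}  B4 = {1, 5, 6}  B5 = {3, 6, 8}  B6 = {3, 6, 9}  B7 = {2, 4, 6}
Tree: B1–B2, B2–B3, B2–B4, B3–B5, B5–B6, B2–B7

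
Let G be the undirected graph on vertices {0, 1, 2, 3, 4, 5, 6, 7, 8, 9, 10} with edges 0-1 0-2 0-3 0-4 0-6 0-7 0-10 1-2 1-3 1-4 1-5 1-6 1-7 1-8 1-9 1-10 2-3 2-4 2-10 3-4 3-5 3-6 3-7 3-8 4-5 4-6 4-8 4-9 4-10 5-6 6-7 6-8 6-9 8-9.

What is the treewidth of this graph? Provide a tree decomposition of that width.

Treewidth 4.
Bags: B1 = {0, 1, 3, 4, 6}  B2 = {0, 1, 3, 6, 7}  B3 = {1, 3, 4, 6, 8}  B4 = {1, 3, 4, 5, 6}  B5 = {1, 4, 6, 8, 9}  B6 = {0, 1, 2, 3, 4}  B7 = {0, 1, 2, 4, 10}
Tree: B1–B2, B1–B3, B1–B4, B3–B5, B1–B6, B6–B7

Every bag has size at most 5, so the width is 5 − 1 = 4 and tw(G) ≤ 4. On the other hand G contains the 5-clique {1, 4, 6, 8, 9}. A clique must lie in a single bag of any decomposition, so no decomposition can have width below 4. The upper and lower bounds meet at 4, so that is the treewidth.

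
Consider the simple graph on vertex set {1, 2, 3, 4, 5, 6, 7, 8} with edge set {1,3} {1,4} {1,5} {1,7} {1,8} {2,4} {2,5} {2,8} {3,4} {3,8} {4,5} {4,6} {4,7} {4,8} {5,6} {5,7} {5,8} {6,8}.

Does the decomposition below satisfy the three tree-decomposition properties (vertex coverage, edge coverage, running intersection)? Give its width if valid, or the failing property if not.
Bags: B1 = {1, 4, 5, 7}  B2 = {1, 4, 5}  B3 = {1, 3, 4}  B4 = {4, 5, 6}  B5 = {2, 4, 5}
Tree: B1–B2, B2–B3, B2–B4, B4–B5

No — vertex 8 appears in no bag.

A tree decomposition must satisfy three properties: every vertex lies in some bag; for every edge, both endpoints lie together in some bag; and for every vertex, the bags containing it form a connected subtree. Here vertex 8 appears in no bag, so the decomposition is invalid.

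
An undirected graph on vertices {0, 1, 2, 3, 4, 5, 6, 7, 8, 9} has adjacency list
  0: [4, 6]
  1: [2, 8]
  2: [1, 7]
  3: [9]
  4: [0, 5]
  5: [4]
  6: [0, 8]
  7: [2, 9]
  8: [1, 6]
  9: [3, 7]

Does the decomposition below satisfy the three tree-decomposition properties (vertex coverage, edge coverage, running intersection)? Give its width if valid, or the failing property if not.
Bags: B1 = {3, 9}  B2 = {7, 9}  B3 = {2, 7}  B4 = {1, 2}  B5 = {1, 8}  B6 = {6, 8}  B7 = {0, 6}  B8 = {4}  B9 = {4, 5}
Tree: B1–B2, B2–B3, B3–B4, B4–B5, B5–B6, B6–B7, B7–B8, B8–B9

No — edge (0,4) lies in no bag.

A tree decomposition must satisfy three properties: every vertex lies in some bag; for every edge, both endpoints lie together in some bag; and for every vertex, the bags containing it form a connected subtree. Here edge (0,4) lies in no bag, so the decomposition is invalid.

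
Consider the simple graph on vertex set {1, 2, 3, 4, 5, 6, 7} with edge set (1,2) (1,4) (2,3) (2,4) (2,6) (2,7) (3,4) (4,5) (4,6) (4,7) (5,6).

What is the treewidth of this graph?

A width-2 tree decomposition is:
Bags: B1 = {4, 5, 6}  B2 = {2, 4, 6}  B3 = {2, 3, 4}  B4 = {1, 2, 4}  B5 = {2, 4, 7}
Tree: B1–B2, B2–B3, B2–B4, B3–B5
The largest bag has 3 vertices, giving width 2; this decomposition certifies tw(G) ≤ 2. Conversely, {1, 2, 4} is a clique of size 3, and the vertices of any clique must share a bag in every tree decomposition; so some bag has ≥ 3 vertices and tw(G) ≥ 2. Hence tw(G) = 2 exactly.

2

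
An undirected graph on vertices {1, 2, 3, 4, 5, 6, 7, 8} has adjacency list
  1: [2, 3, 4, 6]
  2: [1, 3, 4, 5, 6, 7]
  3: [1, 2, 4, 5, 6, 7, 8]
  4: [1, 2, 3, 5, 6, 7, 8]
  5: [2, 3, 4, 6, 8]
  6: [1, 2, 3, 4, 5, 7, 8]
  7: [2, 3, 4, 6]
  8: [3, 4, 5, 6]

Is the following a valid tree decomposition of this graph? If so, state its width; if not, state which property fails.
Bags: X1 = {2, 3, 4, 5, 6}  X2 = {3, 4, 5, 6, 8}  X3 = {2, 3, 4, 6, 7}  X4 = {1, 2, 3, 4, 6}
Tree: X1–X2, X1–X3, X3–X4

Every vertex of G appears in some bag (union = {1, 2, 3, 4, 5, 6, 7, 8}); every edge is covered by a bag; and for each vertex v the set of bags containing v is connected in the bag tree. The decomposition is therefore valid. The largest bag has 5 vertices, so the width is 4.

Yes; width 4.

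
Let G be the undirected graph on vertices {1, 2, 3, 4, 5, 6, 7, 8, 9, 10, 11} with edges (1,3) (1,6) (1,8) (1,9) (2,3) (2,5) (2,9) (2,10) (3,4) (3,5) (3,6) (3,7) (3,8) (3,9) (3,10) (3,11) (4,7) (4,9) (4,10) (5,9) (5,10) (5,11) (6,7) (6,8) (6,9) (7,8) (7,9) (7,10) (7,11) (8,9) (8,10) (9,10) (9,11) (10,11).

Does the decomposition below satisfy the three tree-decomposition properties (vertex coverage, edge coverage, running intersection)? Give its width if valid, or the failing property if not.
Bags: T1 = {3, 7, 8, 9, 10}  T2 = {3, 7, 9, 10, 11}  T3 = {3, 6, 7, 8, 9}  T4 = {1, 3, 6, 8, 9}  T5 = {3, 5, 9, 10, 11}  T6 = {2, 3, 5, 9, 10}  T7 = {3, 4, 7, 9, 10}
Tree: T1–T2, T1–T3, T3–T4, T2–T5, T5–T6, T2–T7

Vertex coverage: the bags together contain {1, 2, 3, 4, 5, 6, 7, 8, 9, 10, 11}, the full vertex set. Edge coverage: each edge of G has both endpoints in at least one bag. Running intersection: for every vertex, the bags containing it form a connected subtree. All three properties hold, so this is a valid tree decomposition of width max|bag| − 1 = 4, and hence tw(G) ≤ 4.

Yes; width 4.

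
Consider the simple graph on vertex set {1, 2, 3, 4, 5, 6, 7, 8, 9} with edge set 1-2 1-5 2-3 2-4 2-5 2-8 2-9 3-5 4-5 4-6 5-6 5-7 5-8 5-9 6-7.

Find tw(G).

A width-2 tree decomposition is:
Bags: B1 = {2, 4, 5}  B2 = {4, 5, 6}  B3 = {1, 2, 5}  B4 = {2, 3, 5}  B5 = {5, 6, 7}  B6 = {2, 5, 8}  B7 = {2, 5, 9}
Tree: B1–B2, B1–B3, B3–B4, B2–B5, B4–B6, B3–B7
Every bag has size at most 3, so the width is 3 − 1 = 2 and tw(G) ≤ 2. For the lower bound, the 3 vertices {1, 2, 5} are pairwise adjacent, and any tree decomposition puts a clique entirely inside one bag — forcing width ≥ 2. Combining the bounds, tw(G) = 2.

2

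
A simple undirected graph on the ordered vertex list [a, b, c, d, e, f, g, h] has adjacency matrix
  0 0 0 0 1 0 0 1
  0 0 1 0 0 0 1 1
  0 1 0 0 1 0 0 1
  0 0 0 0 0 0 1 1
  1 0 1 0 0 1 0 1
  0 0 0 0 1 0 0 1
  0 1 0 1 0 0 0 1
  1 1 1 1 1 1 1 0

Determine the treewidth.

2

A width-2 tree decomposition is:
Bags: B1 = {b, g, h}  B2 = {b, c, h}  B3 = {c, e, h}  B4 = {a, e, h}  B5 = {e, f, h}  B6 = {d, g, h}
Tree: B1–B2, B2–B3, B3–B4, B4–B5, B1–B6
Each bag holds 3 vertices, so the decomposition has width 2, which upper-bounds the treewidth. Conversely, {d, g, h} is a clique of size 3, and the vertices of any clique must share a bag in every tree decomposition; so some bag has ≥ 3 vertices and tw(G) ≥ 2. The upper and lower bounds meet at 2, so that is the treewidth.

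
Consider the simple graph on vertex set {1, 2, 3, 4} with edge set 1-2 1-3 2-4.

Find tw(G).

A width-1 tree decomposition is:
Bags: B1 = {1, 2}  B2 = {1, 3}  B3 = {2, 4}
Tree: B1–B2, B1–B3
Every bag has size at most 2, so the width is 2 − 1 = 1 and tw(G) ≤ 1. Since G has at least one edge (e.g. 2–1), it is not an edgeless graph, so tw(G) ≥ 1. Therefore the treewidth is 1.

1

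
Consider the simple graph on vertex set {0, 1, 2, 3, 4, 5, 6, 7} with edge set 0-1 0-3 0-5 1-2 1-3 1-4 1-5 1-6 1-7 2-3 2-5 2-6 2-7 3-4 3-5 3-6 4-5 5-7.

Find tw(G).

A width-3 tree decomposition is:
Bags: B1 = {1, 2, 3, 6}  B2 = {1, 2, 3, 5}  B3 = {1, 3, 4, 5}  B4 = {1, 2, 5, 7}  B5 = {0, 1, 3, 5}
Tree: B1–B2, B2–B3, B2–B4, B3–B5
Each bag holds 4 vertices, so the decomposition has width 3, which upper-bounds the treewidth. On the other hand G contains the 4-clique {0, 1, 3, 5}. A clique must lie in a single bag of any decomposition, so no decomposition can have width below 3. The upper and lower bounds meet at 3, so that is the treewidth.

3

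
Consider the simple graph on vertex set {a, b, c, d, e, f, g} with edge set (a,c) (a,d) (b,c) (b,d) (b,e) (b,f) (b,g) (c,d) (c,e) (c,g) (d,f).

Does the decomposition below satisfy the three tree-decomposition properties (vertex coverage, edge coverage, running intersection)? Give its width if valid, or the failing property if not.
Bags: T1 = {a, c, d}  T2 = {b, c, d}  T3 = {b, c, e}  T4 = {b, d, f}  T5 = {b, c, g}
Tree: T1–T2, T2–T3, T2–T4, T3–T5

Every vertex of G appears in some bag (union = {a, b, c, d, e, f, g}); every edge is covered by a bag; and for each vertex v the set of bags containing v is connected in the bag tree. The decomposition is therefore valid. The largest bag has 3 vertices, so the width is 2.

Yes; width 2.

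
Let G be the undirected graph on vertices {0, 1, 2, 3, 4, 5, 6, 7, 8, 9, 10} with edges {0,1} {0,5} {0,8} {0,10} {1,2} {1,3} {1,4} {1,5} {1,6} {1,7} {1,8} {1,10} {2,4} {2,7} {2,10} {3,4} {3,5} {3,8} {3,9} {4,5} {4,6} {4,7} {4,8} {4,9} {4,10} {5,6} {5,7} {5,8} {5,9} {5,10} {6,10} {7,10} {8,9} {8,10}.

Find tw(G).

4

A width-4 tree decomposition is:
Bags: B1 = {1, 4, 5, 8, 10}  B2 = {0, 1, 5, 8, 10}  B3 = {1, 4, 5, 6, 10}  B4 = {1, 4, 5, 7, 10}  B5 = {1, 3, 4, 5, 8}  B6 = {3, 4, 5, 8, 9}  B7 = {1, 2, 4, 7, 10}
Tree: B1–B2, B1–B3, B1–B4, B1–B5, B5–B6, B4–B7
The largest bag has 5 vertices, giving width 4; this decomposition certifies tw(G) ≤ 4. On the other hand G contains the 5-clique {0, 1, 5, 8, 10}. A clique must lie in a single bag of any decomposition, so no decomposition can have width below 4. The upper and lower bounds meet at 4, so that is the treewidth.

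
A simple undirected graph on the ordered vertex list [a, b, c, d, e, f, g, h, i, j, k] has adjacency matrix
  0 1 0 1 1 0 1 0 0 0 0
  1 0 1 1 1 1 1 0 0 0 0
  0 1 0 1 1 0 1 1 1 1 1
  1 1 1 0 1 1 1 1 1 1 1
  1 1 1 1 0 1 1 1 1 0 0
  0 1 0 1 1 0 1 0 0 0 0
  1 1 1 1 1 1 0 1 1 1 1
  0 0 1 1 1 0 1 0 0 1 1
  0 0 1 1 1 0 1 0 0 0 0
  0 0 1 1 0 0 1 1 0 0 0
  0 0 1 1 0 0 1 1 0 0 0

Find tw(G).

A width-4 tree decomposition is:
Bags: B1 = {c, d, e, g, i}  B2 = {b, c, d, e, g}  B3 = {a, b, d, e, g}  B4 = {c, d, e, g, h}  B5 = {c, d, g, h, j}  B6 = {c, d, g, h, k}  B7 = {b, d, e, f, g}
Tree: B1–B2, B2–B3, B2–B4, B4–B5, B4–B6, B2–B7
Every bag has size at most 5, so the width is 5 − 1 = 4 and tw(G) ≤ 4. Conversely, {a, b, d, e, g} is a clique of size 5, and the vertices of any clique must share a bag in every tree decomposition; so some bag has ≥ 5 vertices and tw(G) ≥ 4. Therefore the treewidth is 4.

4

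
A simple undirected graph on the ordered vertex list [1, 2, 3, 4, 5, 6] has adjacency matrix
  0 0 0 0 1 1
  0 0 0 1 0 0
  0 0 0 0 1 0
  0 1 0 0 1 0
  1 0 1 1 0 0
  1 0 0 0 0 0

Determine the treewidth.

A width-1 tree decomposition is:
Bags: B1 = {1, 5}  B2 = {1, 6}  B3 = {4, 5}  B4 = {2, 4}  B5 = {3, 5}
Tree: B1–B2, B1–B3, B3–B4, B3–B5
The largest bag has 2 vertices, giving width 1; this decomposition certifies tw(G) ≤ 1. G has an edge, so its treewidth is at least 1. Hence tw(G) = 1 exactly.

1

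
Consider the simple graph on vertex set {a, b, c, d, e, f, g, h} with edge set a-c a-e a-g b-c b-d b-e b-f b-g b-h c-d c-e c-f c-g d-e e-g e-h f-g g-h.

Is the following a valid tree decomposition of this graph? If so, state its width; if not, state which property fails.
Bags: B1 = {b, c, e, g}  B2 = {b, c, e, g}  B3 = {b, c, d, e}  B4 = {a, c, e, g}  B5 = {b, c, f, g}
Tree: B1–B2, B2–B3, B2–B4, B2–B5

A tree decomposition must satisfy three properties: every vertex lies in some bag; for every edge, both endpoints lie together in some bag; and for every vertex, the bags containing it form a connected subtree. Here vertex h appears in no bag, so the decomposition is invalid.

No — vertex h appears in no bag.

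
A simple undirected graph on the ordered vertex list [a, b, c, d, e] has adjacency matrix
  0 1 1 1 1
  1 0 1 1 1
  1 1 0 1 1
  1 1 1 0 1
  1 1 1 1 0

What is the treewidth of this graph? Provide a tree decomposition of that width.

With just one bag of size 5, the width is 5 − 1 = 4, so tw(G) ≤ 4. On the other hand G contains the 5-clique {a, b, c, d, e}. A clique must lie in a single bag of any decomposition, so no decomposition can have width below 4. Therefore the treewidth is 4.

Treewidth 4.
Bags: B1 = {a, b, c, d, e}
Tree: (single bag)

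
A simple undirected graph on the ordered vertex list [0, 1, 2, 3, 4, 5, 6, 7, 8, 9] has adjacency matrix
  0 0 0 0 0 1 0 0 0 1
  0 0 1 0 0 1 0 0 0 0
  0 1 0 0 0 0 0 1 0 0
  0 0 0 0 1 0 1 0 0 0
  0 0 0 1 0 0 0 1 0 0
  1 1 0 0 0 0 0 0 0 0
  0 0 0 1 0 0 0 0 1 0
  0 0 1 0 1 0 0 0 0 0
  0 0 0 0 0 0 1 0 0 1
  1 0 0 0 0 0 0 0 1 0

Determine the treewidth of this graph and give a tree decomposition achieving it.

Every bag has size at most 3, so the width is 3 − 1 = 2 and tw(G) ≤ 2. Since 3–4–7–2–1–5–0–9–8–6–3 is a cycle in G, G is not acyclic. Forests are exactly the graphs of treewidth ≤ 1, so tw(G) ≥ 2. Combining the bounds, tw(G) = 2.

Treewidth 2.
One such decomposition:
Bags: B1 = {3, 4, 7}  B2 = {2, 3, 7}  B3 = {1, 2, 3}  B4 = {1, 3, 5}  B5 = {0, 3, 5}  B6 = {0, 3, 9}  B7 = {3, 8, 9}  B8 = {3, 6, 8}
Tree: B1–B2, B2–B3, B3–B4, B4–B5, B5–B6, B6–B7, B7–B8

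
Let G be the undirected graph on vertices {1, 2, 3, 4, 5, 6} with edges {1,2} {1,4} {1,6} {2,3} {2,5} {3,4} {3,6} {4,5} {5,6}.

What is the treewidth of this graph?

3

A width-3 tree decomposition is:
Bags: B1 = {2, 4, 5, 6}  B2 = {1, 2, 4, 6}  B3 = {2, 3, 4, 6}
Tree: B1–B2, B2–B3
Every bag has size at most 4, so the width is 4 − 1 = 3 and tw(G) ≤ 3. For the lower bound: the 4 vertex sets {5,6}, {1,2}, {4}, {3} are disjoint, each induces a connected subgraph, and every pair is joined by at least one edge of G. Contracting each set to a single vertex therefore yields K_{4} as a minor, and since treewidth is minor-monotone, tw(G) ≥ tw(K_{4}) = 3. Therefore the treewidth is 3.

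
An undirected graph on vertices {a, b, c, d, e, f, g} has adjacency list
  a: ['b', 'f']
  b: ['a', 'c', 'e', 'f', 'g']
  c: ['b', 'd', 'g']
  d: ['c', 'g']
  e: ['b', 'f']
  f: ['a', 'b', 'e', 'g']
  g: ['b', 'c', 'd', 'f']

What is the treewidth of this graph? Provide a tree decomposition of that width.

Treewidth 2.
One optimal decomposition is:
Bags: B1 = {b, e, f}  B2 = {b, f, g}  B3 = {b, c, g}  B4 = {c, d, g}  B5 = {a, b, f}
Tree: B1–B2, B2–B3, B3–B4, B1–B5

Each bag holds 3 vertices, so the decomposition has width 2, which upper-bounds the treewidth. On the other hand G contains the 3-clique {c, d, g}. A clique must lie in a single bag of any decomposition, so no decomposition can have width below 2. The upper and lower bounds meet at 2, so that is the treewidth.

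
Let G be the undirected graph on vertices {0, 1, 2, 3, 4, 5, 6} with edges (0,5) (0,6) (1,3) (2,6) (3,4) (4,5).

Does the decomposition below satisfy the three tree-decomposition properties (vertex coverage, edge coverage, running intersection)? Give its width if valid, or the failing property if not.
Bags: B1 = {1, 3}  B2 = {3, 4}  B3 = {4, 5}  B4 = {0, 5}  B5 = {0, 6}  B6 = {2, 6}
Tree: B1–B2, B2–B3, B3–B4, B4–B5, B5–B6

Every vertex of G appears in some bag (union = {0, 1, 2, 3, 4, 5, 6}); every edge is covered by a bag; and for each vertex v the set of bags containing v is connected in the bag tree. The decomposition is therefore valid. The largest bag has 2 vertices, so the width is 1.

Yes; width 1.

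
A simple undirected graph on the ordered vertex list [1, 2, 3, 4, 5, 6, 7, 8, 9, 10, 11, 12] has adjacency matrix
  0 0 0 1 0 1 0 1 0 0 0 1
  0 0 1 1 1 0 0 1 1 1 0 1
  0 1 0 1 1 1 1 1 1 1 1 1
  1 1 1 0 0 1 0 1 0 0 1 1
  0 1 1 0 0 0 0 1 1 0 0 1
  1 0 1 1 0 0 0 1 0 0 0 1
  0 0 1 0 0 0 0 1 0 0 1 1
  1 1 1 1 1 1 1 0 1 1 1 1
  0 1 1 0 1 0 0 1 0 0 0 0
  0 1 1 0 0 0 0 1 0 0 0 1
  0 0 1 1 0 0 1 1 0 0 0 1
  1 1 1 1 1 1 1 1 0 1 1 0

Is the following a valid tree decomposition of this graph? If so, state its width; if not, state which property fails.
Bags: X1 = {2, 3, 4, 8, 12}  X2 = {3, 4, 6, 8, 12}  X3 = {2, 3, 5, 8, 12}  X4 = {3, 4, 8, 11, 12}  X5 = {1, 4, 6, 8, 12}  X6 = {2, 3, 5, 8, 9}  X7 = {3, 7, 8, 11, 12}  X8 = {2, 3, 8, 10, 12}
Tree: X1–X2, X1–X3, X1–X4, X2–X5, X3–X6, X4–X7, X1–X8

Every vertex of G appears in some bag (union = {1, 2, 3, 4, 5, 6, 7, 8, 9, 10, 11, 12}); every edge is covered by a bag; and for each vertex v the set of bags containing v is connected in the bag tree. The decomposition is therefore valid. The largest bag has 5 vertices, so the width is 4.

Yes; width 4.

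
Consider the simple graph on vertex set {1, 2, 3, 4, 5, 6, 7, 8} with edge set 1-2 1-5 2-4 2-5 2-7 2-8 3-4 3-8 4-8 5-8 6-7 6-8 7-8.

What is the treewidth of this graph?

A width-2 tree decomposition is:
Bags: B1 = {2, 7, 8}  B2 = {2, 4, 8}  B3 = {6, 7, 8}  B4 = {2, 5, 8}  B5 = {1, 2, 5}  B6 = {3, 4, 8}
Tree: B1–B2, B1–B3, B1–B4, B4–B5, B2–B6
The largest bag has 3 vertices, giving width 2; this decomposition certifies tw(G) ≤ 2. On the other hand G contains the 3-clique {2, 4, 8}. A clique must lie in a single bag of any decomposition, so no decomposition can have width below 2. Hence tw(G) = 2 exactly.

2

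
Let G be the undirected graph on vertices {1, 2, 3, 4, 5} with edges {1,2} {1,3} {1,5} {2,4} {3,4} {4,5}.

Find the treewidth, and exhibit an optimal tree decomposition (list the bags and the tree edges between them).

Treewidth 2.
One such decomposition:
Bags: B1 = {1, 2, 4}  B2 = {1, 3, 4}  B3 = {1, 4, 5}
Tree: B1–B2, B2–B3

Every bag has size at most 3, so the width is 3 − 1 = 2 and tw(G) ≤ 2. The edges 1–2–4–3–1 form a cycle, so G is not a tree and its treewidth is at least 2. Therefore the treewidth is 2.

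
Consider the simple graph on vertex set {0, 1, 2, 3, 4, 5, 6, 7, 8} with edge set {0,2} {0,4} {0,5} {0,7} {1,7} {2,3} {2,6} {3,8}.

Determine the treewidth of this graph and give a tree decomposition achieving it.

Treewidth 1.
One such decomposition:
Bags: B1 = {0, 2}  B2 = {0, 5}  B3 = {2, 3}  B4 = {2, 6}  B5 = {0, 4}  B6 = {0, 7}  B7 = {1, 7}  B8 = {3, 8}
Tree: B1–B2, B1–B3, B3–B4, B1–B5, B2–B6, B6–B7, B3–B8

Every bag has size at most 2, so the width is 2 − 1 = 1 and tw(G) ≤ 1. Since G has at least one edge (e.g. 0–2), it is not an edgeless graph, so tw(G) ≥ 1. Combining the bounds, tw(G) = 1.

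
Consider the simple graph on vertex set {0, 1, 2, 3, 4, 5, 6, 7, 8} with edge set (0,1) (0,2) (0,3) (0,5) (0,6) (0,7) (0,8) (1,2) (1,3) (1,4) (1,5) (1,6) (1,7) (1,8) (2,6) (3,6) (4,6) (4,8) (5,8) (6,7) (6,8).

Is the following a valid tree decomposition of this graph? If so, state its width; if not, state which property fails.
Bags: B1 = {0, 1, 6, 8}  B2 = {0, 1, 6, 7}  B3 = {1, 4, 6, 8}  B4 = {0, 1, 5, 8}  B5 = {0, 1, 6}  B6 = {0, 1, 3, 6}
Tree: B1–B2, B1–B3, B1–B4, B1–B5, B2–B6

A tree decomposition must satisfy three properties: every vertex lies in some bag; for every edge, both endpoints lie together in some bag; and for every vertex, the bags containing it form a connected subtree. Here vertex 2 appears in no bag, so the decomposition is invalid.

No — vertex 2 appears in no bag.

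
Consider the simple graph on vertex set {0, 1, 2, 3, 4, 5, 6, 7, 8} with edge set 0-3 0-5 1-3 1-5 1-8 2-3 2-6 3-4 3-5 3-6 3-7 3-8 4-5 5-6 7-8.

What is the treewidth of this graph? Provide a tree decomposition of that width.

Treewidth 2.
One such decomposition:
Bags: B1 = {1, 3, 5}  B2 = {1, 3, 8}  B3 = {3, 5, 6}  B4 = {0, 3, 5}  B5 = {3, 4, 5}  B6 = {3, 7, 8}  B7 = {2, 3, 6}
Tree: B1–B2, B1–B3, B1–B4, B3–B5, B2–B6, B3–B7

Every bag has size at most 3, so the width is 3 − 1 = 2 and tw(G) ≤ 2. For the lower bound, the 3 vertices {1, 3, 8} are pairwise adjacent, and any tree decomposition puts a clique entirely inside one bag — forcing width ≥ 2. Combining the bounds, tw(G) = 2.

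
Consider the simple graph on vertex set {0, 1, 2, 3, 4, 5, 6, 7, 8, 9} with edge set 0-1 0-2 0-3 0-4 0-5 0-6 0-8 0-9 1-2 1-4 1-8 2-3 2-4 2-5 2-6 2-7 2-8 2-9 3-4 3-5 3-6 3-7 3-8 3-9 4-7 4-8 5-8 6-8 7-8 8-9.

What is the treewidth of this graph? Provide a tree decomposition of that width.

The largest bag has 5 vertices, giving width 4; this decomposition certifies tw(G) ≤ 4. For the lower bound, the 5 vertices {0, 1, 2, 4, 8} are pairwise adjacent, and any tree decomposition puts a clique entirely inside one bag — forcing width ≥ 4. Hence tw(G) = 4 exactly.

Treewidth 4.
One such decomposition:
Bags: B1 = {0, 2, 3, 8, 9}  B2 = {0, 2, 3, 4, 8}  B3 = {0, 2, 3, 6, 8}  B4 = {0, 1, 2, 4, 8}  B5 = {0, 2, 3, 5, 8}  B6 = {2, 3, 4, 7, 8}
Tree: B1–B2, B2–B3, B2–B4, B1–B5, B2–B6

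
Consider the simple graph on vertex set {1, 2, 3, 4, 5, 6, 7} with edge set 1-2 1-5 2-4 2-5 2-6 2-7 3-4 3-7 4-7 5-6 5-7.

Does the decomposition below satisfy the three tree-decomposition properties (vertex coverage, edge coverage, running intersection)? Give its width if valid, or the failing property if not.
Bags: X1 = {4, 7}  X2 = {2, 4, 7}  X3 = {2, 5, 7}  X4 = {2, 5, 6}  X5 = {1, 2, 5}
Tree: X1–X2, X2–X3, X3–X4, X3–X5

No — vertex 3 appears in no bag.

A tree decomposition must satisfy three properties: every vertex lies in some bag; for every edge, both endpoints lie together in some bag; and for every vertex, the bags containing it form a connected subtree. Here vertex 3 appears in no bag, so the decomposition is invalid.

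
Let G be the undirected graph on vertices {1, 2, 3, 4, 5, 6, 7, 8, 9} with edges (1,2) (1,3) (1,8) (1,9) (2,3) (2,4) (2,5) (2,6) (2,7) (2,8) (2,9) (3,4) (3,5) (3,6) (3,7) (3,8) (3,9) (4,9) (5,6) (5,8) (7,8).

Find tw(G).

A width-3 tree decomposition is:
Bags: B1 = {2, 3, 5, 8}  B2 = {1, 2, 3, 8}  B3 = {1, 2, 3, 9}  B4 = {2, 3, 4, 9}  B5 = {2, 3, 7, 8}  B6 = {2, 3, 5, 6}
Tree: B1–B2, B2–B3, B3–B4, B1–B5, B1–B6
Each bag holds 4 vertices, so the decomposition has width 3, which upper-bounds the treewidth. On the other hand G contains the 4-clique {1, 2, 3, 8}. A clique must lie in a single bag of any decomposition, so no decomposition can have width below 3. Therefore the treewidth is 3.

3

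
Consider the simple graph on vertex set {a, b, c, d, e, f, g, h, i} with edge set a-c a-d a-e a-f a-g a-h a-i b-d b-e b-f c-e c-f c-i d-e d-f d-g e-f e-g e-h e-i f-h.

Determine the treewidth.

3

A width-3 tree decomposition is:
Bags: B1 = {a, c, e, f}  B2 = {a, d, e, f}  B3 = {a, d, e, g}  B4 = {a, e, f, h}  B5 = {b, d, e, f}  B6 = {a, c, e, i}
Tree: B1–B2, B2–B3, B2–B4, B2–B5, B1–B6
The largest bag has 4 vertices, giving width 3; this decomposition certifies tw(G) ≤ 3. Conversely, {a, d, e, g} is a clique of size 4, and the vertices of any clique must share a bag in every tree decomposition; so some bag has ≥ 4 vertices and tw(G) ≥ 3. Therefore the treewidth is 3.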